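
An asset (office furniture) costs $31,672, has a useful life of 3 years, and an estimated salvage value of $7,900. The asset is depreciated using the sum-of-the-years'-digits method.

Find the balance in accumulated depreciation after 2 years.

Depreciable base = $31,672 − $7,900 = $23,772.
Sum of the years' digits = 3+2+1 = 6.
Year 1: $23,772 × 3/6 = $11,886. Book value $19,786.
Year 2: $23,772 × 2/6 = $7,924. Book value $11,862.
Accumulated through year 2 = $31,672 − $11,862 = $19,810.

$19,810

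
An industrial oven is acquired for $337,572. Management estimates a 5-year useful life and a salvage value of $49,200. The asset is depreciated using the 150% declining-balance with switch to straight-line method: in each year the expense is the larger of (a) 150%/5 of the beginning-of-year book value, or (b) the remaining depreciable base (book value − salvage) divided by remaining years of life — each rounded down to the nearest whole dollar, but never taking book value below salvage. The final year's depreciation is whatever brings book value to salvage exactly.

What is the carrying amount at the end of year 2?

$165,411

Depreciable base = $337,572 − $49,200 = $288,372.
Year 1: DB = ⌊$337,572 × 150%/5⌋ = $101,271; SL = ⌊$288,372/5⌋ = $57,674 → take DB $101,271. Book value $236,301.
Year 2: DB = ⌊$236,301 × 150%/5⌋ = $70,890; SL = ⌊$187,101/4⌋ = $46,775 → take DB $70,890. Book value $165,411.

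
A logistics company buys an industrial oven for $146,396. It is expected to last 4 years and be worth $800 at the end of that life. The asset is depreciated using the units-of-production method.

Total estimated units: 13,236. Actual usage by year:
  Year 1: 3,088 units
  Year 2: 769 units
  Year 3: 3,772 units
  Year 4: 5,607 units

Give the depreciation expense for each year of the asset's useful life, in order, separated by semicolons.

Depreciable base = $146,396 − $800 = $145,596.
Rate = $145,596 / 13,236 units = $11 per unit.
Year 1: 3,088 × $11 = $33,968. Book value $112,428.
Year 2: 769 × $11 = $8,459. Book value $103,969.
Year 3: 3,772 × $11 = $41,492. Book value $62,477.
Year 4: 5,607 × $11 = $61,677. Book value $800.

$33,968; $8,459; $41,492; $61,677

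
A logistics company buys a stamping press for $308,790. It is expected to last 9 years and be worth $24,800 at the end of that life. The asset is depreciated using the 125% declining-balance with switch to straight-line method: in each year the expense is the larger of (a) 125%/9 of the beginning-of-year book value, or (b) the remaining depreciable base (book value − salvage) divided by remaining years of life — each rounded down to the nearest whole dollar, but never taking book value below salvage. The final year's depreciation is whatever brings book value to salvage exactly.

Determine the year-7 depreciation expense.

Depreciable base = $308,790 − $24,800 = $283,990.
Year 1: DB = ⌊$308,790 × 125%/9⌋ = $42,887; SL = ⌊$283,990/9⌋ = $31,554 → take DB $42,887. Book value $265,903.
Year 2: DB = ⌊$265,903 × 125%/9⌋ = $36,930; SL = ⌊$241,103/8⌋ = $30,137 → take DB $36,930. Book value $228,973.
Year 3: DB = ⌊$228,973 × 125%/9⌋ = $31,801; SL = ⌊$204,173/7⌋ = $29,167 → take DB $31,801. Book value $197,172.
Year 4: DB = ⌊$197,172 × 125%/9⌋ = $27,385; SL = ⌊$172,372/6⌋ = $28,728 → take SL $28,728. Book value $168,444.
Year 5: DB = ⌊$168,444 × 125%/9⌋ = $23,395; SL = ⌊$143,644/5⌋ = $28,728 → take SL $28,728. Book value $139,716.
Year 6: DB = ⌊$139,716 × 125%/9⌋ = $19,405; SL = ⌊$114,916/4⌋ = $28,729 → take SL $28,729. Book value $110,987.
Year 7: DB = ⌊$110,987 × 125%/9⌋ = $15,414; SL = ⌊$86,187/3⌋ = $28,729 → take SL $28,729. Book value $82,258.

$28,729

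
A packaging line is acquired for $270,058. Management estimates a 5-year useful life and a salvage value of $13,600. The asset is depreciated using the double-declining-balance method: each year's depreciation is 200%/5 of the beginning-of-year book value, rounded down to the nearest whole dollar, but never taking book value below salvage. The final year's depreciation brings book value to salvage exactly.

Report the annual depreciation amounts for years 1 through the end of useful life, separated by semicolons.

$108,023; $64,814; $38,888; $23,333; $21,400

Depreciable base = $270,058 − $13,600 = $256,458.
Year 1: ⌊$270,058 × 200%/5⌋ = $108,023. Book value $162,035.
Year 2: ⌊$162,035 × 200%/5⌋ = $64,814. Book value $97,221.
Year 3: ⌊$97,221 × 200%/5⌋ = $38,888. Book value $58,333.
Year 4: ⌊$58,333 × 200%/5⌋ = $23,333. Book value $35,000.
Year 5 (final): $35,000 − $13,600 = $21,400. Book value $13,600.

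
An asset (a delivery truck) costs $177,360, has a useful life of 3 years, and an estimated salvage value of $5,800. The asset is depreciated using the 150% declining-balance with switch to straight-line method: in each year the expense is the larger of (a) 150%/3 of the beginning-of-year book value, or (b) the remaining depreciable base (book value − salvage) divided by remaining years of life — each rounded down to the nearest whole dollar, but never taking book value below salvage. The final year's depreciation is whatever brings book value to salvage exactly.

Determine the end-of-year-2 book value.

$44,340

Depreciable base = $177,360 − $5,800 = $171,560.
Year 1: DB = ⌊$177,360 × 150%/3⌋ = $88,680; SL = ⌊$171,560/3⌋ = $57,186 → take DB $88,680. Book value $88,680.
Year 2: DB = ⌊$88,680 × 150%/3⌋ = $44,340; SL = ⌊$82,880/2⌋ = $41,440 → take DB $44,340. Book value $44,340.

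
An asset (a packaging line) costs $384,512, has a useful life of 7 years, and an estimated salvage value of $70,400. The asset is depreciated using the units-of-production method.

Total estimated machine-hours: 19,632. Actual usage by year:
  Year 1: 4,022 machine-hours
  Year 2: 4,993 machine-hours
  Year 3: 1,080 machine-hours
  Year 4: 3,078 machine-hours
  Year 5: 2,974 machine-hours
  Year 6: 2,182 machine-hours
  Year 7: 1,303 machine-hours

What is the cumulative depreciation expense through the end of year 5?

Depreciable base = $384,512 − $70,400 = $314,112.
Rate = $314,112 / 19,632 machine-hours = $16 per machine-hour.
Year 1: 4,022 × $16 = $64,352. Book value $320,160.
Year 2: 4,993 × $16 = $79,888. Book value $240,272.
Year 3: 1,080 × $16 = $17,280. Book value $222,992.
Year 4: 3,078 × $16 = $49,248. Book value $173,744.
Year 5: 2,974 × $16 = $47,584. Book value $126,160.
Accumulated through year 5 = $384,512 − $126,160 = $258,352.

$258,352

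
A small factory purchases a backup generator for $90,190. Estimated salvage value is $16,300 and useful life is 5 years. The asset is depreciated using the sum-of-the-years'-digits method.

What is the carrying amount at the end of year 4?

$21,226

Depreciable base = $90,190 − $16,300 = $73,890.
Sum of the years' digits = 5+4+3+2+1 = 15.
Year 1: $73,890 × 5/15 = $24,630. Book value $65,560.
Year 2: $73,890 × 4/15 = $19,704. Book value $45,856.
Year 3: $73,890 × 3/15 = $14,778. Book value $31,078.
Year 4: $73,890 × 2/15 = $9,852. Book value $21,226.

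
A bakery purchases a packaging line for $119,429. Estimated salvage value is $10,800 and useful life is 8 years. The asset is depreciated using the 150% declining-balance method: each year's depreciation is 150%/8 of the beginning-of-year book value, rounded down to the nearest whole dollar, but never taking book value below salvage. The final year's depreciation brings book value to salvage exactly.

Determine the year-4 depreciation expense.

Depreciable base = $119,429 − $10,800 = $108,629.
Year 1: ⌊$119,429 × 150%/8⌋ = $22,392. Book value $97,037.
Year 2: ⌊$97,037 × 150%/8⌋ = $18,194. Book value $78,843.
Year 3: ⌊$78,843 × 150%/8⌋ = $14,783. Book value $64,060.
Year 4: ⌊$64,060 × 150%/8⌋ = $12,011. Book value $52,049.

$12,011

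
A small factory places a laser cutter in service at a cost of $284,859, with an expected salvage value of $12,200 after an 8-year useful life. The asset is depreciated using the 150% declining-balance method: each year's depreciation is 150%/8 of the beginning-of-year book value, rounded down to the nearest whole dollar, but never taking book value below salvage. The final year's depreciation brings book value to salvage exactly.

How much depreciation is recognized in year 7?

Depreciable base = $284,859 − $12,200 = $272,659.
Year 1: ⌊$284,859 × 150%/8⌋ = $53,411. Book value $231,448.
Year 2: ⌊$231,448 × 150%/8⌋ = $43,396. Book value $188,052.
Year 3: ⌊$188,052 × 150%/8⌋ = $35,259. Book value $152,793.
Year 4: ⌊$152,793 × 150%/8⌋ = $28,648. Book value $124,145.
Year 5: ⌊$124,145 × 150%/8⌋ = $23,277. Book value $100,868.
Year 6: ⌊$100,868 × 150%/8⌋ = $18,912. Book value $81,956.
Year 7: ⌊$81,956 × 150%/8⌋ = $15,366. Book value $66,590.

$15,366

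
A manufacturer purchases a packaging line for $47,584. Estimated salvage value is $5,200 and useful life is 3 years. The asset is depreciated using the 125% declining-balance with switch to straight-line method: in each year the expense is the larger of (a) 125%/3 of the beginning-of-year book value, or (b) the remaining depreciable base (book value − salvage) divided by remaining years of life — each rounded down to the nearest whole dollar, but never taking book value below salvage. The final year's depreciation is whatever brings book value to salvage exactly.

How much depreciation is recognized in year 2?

$11,565

Depreciable base = $47,584 − $5,200 = $42,384.
Year 1: DB = ⌊$47,584 × 125%/3⌋ = $19,826; SL = ⌊$42,384/3⌋ = $14,128 → take DB $19,826. Book value $27,758.
Year 2: DB = ⌊$27,758 × 125%/3⌋ = $11,565; SL = ⌊$22,558/2⌋ = $11,279 → take DB $11,565. Book value $16,193.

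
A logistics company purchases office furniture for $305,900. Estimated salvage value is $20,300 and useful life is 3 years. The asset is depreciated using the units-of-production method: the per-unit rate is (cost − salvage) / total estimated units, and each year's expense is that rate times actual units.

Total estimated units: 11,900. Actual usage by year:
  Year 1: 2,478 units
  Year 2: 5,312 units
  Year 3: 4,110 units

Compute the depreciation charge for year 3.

$98,640

Depreciable base = $305,900 − $20,300 = $285,600.
Rate = $285,600 / 11,900 units = $24 per unit.
Year 1: 2,478 × $24 = $59,472. Book value $246,428.
Year 2: 5,312 × $24 = $127,488. Book value $118,940.
Year 3: 4,110 × $24 = $98,640. Book value $20,300.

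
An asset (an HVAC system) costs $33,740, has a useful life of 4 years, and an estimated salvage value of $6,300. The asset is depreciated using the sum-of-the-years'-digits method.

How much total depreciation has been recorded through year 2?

Depreciable base = $33,740 − $6,300 = $27,440.
Sum of the years' digits = 4+3+2+1 = 10.
Year 1: $27,440 × 4/10 = $10,976. Book value $22,764.
Year 2: $27,440 × 3/10 = $8,232. Book value $14,532.
Accumulated through year 2 = $33,740 − $14,532 = $19,208.

$19,208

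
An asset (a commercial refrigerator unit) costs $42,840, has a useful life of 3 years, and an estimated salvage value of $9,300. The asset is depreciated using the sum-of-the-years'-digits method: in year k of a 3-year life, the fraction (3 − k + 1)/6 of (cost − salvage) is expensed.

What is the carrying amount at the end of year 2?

Depreciable base = $42,840 − $9,300 = $33,540.
Sum of the years' digits = 3+2+1 = 6.
Year 1: $33,540 × 3/6 = $16,770. Book value $26,070.
Year 2: $33,540 × 2/6 = $11,180. Book value $14,890.

$14,890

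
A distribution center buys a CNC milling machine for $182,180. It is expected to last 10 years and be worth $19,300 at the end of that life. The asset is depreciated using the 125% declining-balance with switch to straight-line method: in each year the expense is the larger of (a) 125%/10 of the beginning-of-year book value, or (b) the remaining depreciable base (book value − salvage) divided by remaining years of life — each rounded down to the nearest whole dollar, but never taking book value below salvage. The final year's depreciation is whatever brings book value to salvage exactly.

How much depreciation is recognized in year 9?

$14,582

Depreciable base = $182,180 − $19,300 = $162,880.
Year 1: DB = ⌊$182,180 × 125%/10⌋ = $22,772; SL = ⌊$162,880/10⌋ = $16,288 → take DB $22,772. Book value $159,408.
Year 2: DB = ⌊$159,408 × 125%/10⌋ = $19,926; SL = ⌊$140,108/9⌋ = $15,567 → take DB $19,926. Book value $139,482.
Year 3: DB = ⌊$139,482 × 125%/10⌋ = $17,435; SL = ⌊$120,182/8⌋ = $15,022 → take DB $17,435. Book value $122,047.
Year 4: DB = ⌊$122,047 × 125%/10⌋ = $15,255; SL = ⌊$102,747/7⌋ = $14,678 → take DB $15,255. Book value $106,792.
Year 5: DB = ⌊$106,792 × 125%/10⌋ = $13,349; SL = ⌊$87,492/6⌋ = $14,582 → take SL $14,582. Book value $92,210.
Year 6: DB = ⌊$92,210 × 125%/10⌋ = $11,526; SL = ⌊$72,910/5⌋ = $14,582 → take SL $14,582. Book value $77,628.
Year 7: DB = ⌊$77,628 × 125%/10⌋ = $9,703; SL = ⌊$58,328/4⌋ = $14,582 → take SL $14,582. Book value $63,046.
Year 8: DB = ⌊$63,046 × 125%/10⌋ = $7,880; SL = ⌊$43,746/3⌋ = $14,582 → take SL $14,582. Book value $48,464.
Year 9: DB = ⌊$48,464 × 125%/10⌋ = $6,058; SL = ⌊$29,164/2⌋ = $14,582 → take SL $14,582. Book value $33,882.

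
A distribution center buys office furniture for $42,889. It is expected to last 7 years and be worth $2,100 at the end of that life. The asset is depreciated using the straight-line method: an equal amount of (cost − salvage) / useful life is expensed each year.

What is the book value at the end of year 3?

$25,408

Depreciable base = $42,889 − $2,100 = $40,789.
Annual expense = $40,789 / 7 = $5,827.
End of year 1: book value $37,062.
End of year 2: book value $31,235.
End of year 3: book value $25,408.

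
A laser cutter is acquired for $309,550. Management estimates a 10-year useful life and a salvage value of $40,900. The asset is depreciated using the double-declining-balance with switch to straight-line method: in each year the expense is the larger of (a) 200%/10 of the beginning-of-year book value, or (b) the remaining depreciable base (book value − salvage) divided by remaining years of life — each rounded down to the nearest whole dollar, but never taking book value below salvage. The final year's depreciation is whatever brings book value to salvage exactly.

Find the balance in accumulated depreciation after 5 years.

$208,116

Depreciable base = $309,550 − $40,900 = $268,650.
Year 1: DB = ⌊$309,550 × 200%/10⌋ = $61,910; SL = ⌊$268,650/10⌋ = $26,865 → take DB $61,910. Book value $247,640.
Year 2: DB = ⌊$247,640 × 200%/10⌋ = $49,528; SL = ⌊$206,740/9⌋ = $22,971 → take DB $49,528. Book value $198,112.
Year 3: DB = ⌊$198,112 × 200%/10⌋ = $39,622; SL = ⌊$157,212/8⌋ = $19,651 → take DB $39,622. Book value $158,490.
Year 4: DB = ⌊$158,490 × 200%/10⌋ = $31,698; SL = ⌊$117,590/7⌋ = $16,798 → take DB $31,698. Book value $126,792.
Year 5: DB = ⌊$126,792 × 200%/10⌋ = $25,358; SL = ⌊$85,892/6⌋ = $14,315 → take DB $25,358. Book value $101,434.
Accumulated through year 5 = $309,550 − $101,434 = $208,116.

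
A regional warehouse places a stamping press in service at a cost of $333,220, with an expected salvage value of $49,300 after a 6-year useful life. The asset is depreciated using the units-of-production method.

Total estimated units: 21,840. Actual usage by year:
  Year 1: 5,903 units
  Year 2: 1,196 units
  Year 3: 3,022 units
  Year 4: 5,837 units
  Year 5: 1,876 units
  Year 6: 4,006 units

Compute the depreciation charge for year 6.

Depreciable base = $333,220 − $49,300 = $283,920.
Rate = $283,920 / 21,840 units = $13 per unit.
Year 1: 5,903 × $13 = $76,739. Book value $256,481.
Year 2: 1,196 × $13 = $15,548. Book value $240,933.
Year 3: 3,022 × $13 = $39,286. Book value $201,647.
Year 4: 5,837 × $13 = $75,881. Book value $125,766.
Year 5: 1,876 × $13 = $24,388. Book value $101,378.
Year 6: 4,006 × $13 = $52,078. Book value $49,300.

$52,078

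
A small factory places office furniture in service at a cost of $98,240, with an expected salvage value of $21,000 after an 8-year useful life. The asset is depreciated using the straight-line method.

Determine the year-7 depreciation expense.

Depreciable base = $98,240 − $21,000 = $77,240.
Annual expense = $77,240 / 8 = $9,655.

$9,655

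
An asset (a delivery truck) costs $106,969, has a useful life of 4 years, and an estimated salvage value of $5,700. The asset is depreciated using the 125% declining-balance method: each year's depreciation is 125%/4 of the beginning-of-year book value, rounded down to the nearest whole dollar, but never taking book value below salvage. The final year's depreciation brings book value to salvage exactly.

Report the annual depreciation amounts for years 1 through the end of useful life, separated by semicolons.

Depreciable base = $106,969 − $5,700 = $101,269.
Year 1: ⌊$106,969 × 125%/4⌋ = $33,427. Book value $73,542.
Year 2: ⌊$73,542 × 125%/4⌋ = $22,981. Book value $50,561.
Year 3: ⌊$50,561 × 125%/4⌋ = $15,800. Book value $34,761.
Year 4 (final): $34,761 − $5,700 = $29,061. Book value $5,700.

$33,427; $22,981; $15,800; $29,061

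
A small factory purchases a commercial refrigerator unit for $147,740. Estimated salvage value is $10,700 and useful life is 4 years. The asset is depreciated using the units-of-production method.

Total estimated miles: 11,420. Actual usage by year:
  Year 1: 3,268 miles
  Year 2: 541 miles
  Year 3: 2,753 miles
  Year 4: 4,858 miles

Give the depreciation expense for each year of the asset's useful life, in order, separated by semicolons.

Depreciable base = $147,740 − $10,700 = $137,040.
Rate = $137,040 / 11,420 miles = $12 per mile.
Year 1: 3,268 × $12 = $39,216. Book value $108,524.
Year 2: 541 × $12 = $6,492. Book value $102,032.
Year 3: 2,753 × $12 = $33,036. Book value $68,996.
Year 4: 4,858 × $12 = $58,296. Book value $10,700.

$39,216; $6,492; $33,036; $58,296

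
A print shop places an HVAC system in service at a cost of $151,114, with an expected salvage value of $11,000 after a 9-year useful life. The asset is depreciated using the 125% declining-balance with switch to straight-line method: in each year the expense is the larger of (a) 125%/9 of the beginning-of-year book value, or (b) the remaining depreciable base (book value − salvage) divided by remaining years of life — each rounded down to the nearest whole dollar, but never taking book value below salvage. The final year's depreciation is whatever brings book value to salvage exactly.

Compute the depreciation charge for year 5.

Depreciable base = $151,114 − $11,000 = $140,114.
Year 1: DB = ⌊$151,114 × 125%/9⌋ = $20,988; SL = ⌊$140,114/9⌋ = $15,568 → take DB $20,988. Book value $130,126.
Year 2: DB = ⌊$130,126 × 125%/9⌋ = $18,073; SL = ⌊$119,126/8⌋ = $14,890 → take DB $18,073. Book value $112,053.
Year 3: DB = ⌊$112,053 × 125%/9⌋ = $15,562; SL = ⌊$101,053/7⌋ = $14,436 → take DB $15,562. Book value $96,491.
Year 4: DB = ⌊$96,491 × 125%/9⌋ = $13,401; SL = ⌊$85,491/6⌋ = $14,248 → take SL $14,248. Book value $82,243.
Year 5: DB = ⌊$82,243 × 125%/9⌋ = $11,422; SL = ⌊$71,243/5⌋ = $14,248 → take SL $14,248. Book value $67,995.

$14,248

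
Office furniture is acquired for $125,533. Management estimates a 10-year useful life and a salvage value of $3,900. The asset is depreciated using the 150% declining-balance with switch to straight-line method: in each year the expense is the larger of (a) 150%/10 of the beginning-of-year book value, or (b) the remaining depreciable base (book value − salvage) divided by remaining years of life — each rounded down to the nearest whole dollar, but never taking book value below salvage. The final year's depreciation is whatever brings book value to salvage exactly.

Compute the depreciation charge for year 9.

$10,272

Depreciable base = $125,533 − $3,900 = $121,633.
Year 1: DB = ⌊$125,533 × 150%/10⌋ = $18,829; SL = ⌊$121,633/10⌋ = $12,163 → take DB $18,829. Book value $106,704.
Year 2: DB = ⌊$106,704 × 150%/10⌋ = $16,005; SL = ⌊$102,804/9⌋ = $11,422 → take DB $16,005. Book value $90,699.
Year 3: DB = ⌊$90,699 × 150%/10⌋ = $13,604; SL = ⌊$86,799/8⌋ = $10,849 → take DB $13,604. Book value $77,095.
Year 4: DB = ⌊$77,095 × 150%/10⌋ = $11,564; SL = ⌊$73,195/7⌋ = $10,456 → take DB $11,564. Book value $65,531.
Year 5: DB = ⌊$65,531 × 150%/10⌋ = $9,829; SL = ⌊$61,631/6⌋ = $10,271 → take SL $10,271. Book value $55,260.
Year 6: DB = ⌊$55,260 × 150%/10⌋ = $8,289; SL = ⌊$51,360/5⌋ = $10,272 → take SL $10,272. Book value $44,988.
Year 7: DB = ⌊$44,988 × 150%/10⌋ = $6,748; SL = ⌊$41,088/4⌋ = $10,272 → take SL $10,272. Book value $34,716.
Year 8: DB = ⌊$34,716 × 150%/10⌋ = $5,207; SL = ⌊$30,816/3⌋ = $10,272 → take SL $10,272. Book value $24,444.
Year 9: DB = ⌊$24,444 × 150%/10⌋ = $3,666; SL = ⌊$20,544/2⌋ = $10,272 → take SL $10,272. Book value $14,172.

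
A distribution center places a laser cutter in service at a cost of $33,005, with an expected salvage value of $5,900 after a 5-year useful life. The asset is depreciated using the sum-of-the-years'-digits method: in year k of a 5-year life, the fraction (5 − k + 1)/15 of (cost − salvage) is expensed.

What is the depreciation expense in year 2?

$7,228

Depreciable base = $33,005 − $5,900 = $27,105.
Sum of the years' digits = 5+4+3+2+1 = 15.
Year 1: $27,105 × 5/15 = $9,035. Book value $23,970.
Year 2: $27,105 × 4/15 = $7,228. Book value $16,742.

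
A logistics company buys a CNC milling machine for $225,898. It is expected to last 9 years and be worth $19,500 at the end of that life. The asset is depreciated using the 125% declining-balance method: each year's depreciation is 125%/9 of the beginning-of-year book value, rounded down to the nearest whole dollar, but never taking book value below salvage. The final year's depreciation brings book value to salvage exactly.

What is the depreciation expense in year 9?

Depreciable base = $225,898 − $19,500 = $206,398.
Year 1: ⌊$225,898 × 125%/9⌋ = $31,374. Book value $194,524.
Year 2: ⌊$194,524 × 125%/9⌋ = $27,017. Book value $167,507.
Year 3: ⌊$167,507 × 125%/9⌋ = $23,264. Book value $144,243.
Year 4: ⌊$144,243 × 125%/9⌋ = $20,033. Book value $124,210.
Year 5: ⌊$124,210 × 125%/9⌋ = $17,251. Book value $106,959.
Year 6: ⌊$106,959 × 125%/9⌋ = $14,855. Book value $92,104.
Year 7: ⌊$92,104 × 125%/9⌋ = $12,792. Book value $79,312.
Year 8: ⌊$79,312 × 125%/9⌋ = $11,015. Book value $68,297.
Year 9 (final): $68,297 − $19,500 = $48,797. Book value $19,500.

$48,797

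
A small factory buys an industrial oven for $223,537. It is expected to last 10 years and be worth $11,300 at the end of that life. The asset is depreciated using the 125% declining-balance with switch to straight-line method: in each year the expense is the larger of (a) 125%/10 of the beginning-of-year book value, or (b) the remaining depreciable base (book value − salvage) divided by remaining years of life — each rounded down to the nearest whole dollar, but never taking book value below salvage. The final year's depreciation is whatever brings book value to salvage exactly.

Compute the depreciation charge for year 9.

$19,779

Depreciable base = $223,537 − $11,300 = $212,237.
Year 1: DB = ⌊$223,537 × 125%/10⌋ = $27,942; SL = ⌊$212,237/10⌋ = $21,223 → take DB $27,942. Book value $195,595.
Year 2: DB = ⌊$195,595 × 125%/10⌋ = $24,449; SL = ⌊$184,295/9⌋ = $20,477 → take DB $24,449. Book value $171,146.
Year 3: DB = ⌊$171,146 × 125%/10⌋ = $21,393; SL = ⌊$159,846/8⌋ = $19,980 → take DB $21,393. Book value $149,753.
Year 4: DB = ⌊$149,753 × 125%/10⌋ = $18,719; SL = ⌊$138,453/7⌋ = $19,779 → take SL $19,779. Book value $129,974.
Year 5: DB = ⌊$129,974 × 125%/10⌋ = $16,246; SL = ⌊$118,674/6⌋ = $19,779 → take SL $19,779. Book value $110,195.
Year 6: DB = ⌊$110,195 × 125%/10⌋ = $13,774; SL = ⌊$98,895/5⌋ = $19,779 → take SL $19,779. Book value $90,416.
Year 7: DB = ⌊$90,416 × 125%/10⌋ = $11,302; SL = ⌊$79,116/4⌋ = $19,779 → take SL $19,779. Book value $70,637.
Year 8: DB = ⌊$70,637 × 125%/10⌋ = $8,829; SL = ⌊$59,337/3⌋ = $19,779 → take SL $19,779. Book value $50,858.
Year 9: DB = ⌊$50,858 × 125%/10⌋ = $6,357; SL = ⌊$39,558/2⌋ = $19,779 → take SL $19,779. Book value $31,079.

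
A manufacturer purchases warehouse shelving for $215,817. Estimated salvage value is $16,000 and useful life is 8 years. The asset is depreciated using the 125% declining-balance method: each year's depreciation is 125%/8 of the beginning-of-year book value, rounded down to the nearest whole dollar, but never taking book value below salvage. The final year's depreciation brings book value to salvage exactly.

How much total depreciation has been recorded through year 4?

Depreciable base = $215,817 − $16,000 = $199,817.
Year 1: ⌊$215,817 × 125%/8⌋ = $33,721. Book value $182,096.
Year 2: ⌊$182,096 × 125%/8⌋ = $28,452. Book value $153,644.
Year 3: ⌊$153,644 × 125%/8⌋ = $24,006. Book value $129,638.
Year 4: ⌊$129,638 × 125%/8⌋ = $20,255. Book value $109,383.
Accumulated through year 4 = $215,817 − $109,383 = $106,434.

$106,434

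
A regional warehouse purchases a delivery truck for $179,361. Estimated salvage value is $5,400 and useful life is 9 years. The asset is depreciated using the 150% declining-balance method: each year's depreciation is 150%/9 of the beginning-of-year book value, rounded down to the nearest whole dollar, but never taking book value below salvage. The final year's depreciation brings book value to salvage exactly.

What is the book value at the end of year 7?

Depreciable base = $179,361 − $5,400 = $173,961.
Year 1: ⌊$179,361 × 150%/9⌋ = $29,893. Book value $149,468.
Year 2: ⌊$149,468 × 150%/9⌋ = $24,911. Book value $124,557.
Year 3: ⌊$124,557 × 150%/9⌋ = $20,759. Book value $103,798.
Year 4: ⌊$103,798 × 150%/9⌋ = $17,299. Book value $86,499.
Year 5: ⌊$86,499 × 150%/9⌋ = $14,416. Book value $72,083.
Year 6: ⌊$72,083 × 150%/9⌋ = $12,013. Book value $60,070.
Year 7: ⌊$60,070 × 150%/9⌋ = $10,011. Book value $50,059.

$50,059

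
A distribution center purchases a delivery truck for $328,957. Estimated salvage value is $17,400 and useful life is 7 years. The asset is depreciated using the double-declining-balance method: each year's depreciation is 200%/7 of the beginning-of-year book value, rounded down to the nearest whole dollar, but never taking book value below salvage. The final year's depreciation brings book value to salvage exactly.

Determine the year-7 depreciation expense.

$26,290

Depreciable base = $328,957 − $17,400 = $311,557.
Year 1: ⌊$328,957 × 200%/7⌋ = $93,987. Book value $234,970.
Year 2: ⌊$234,970 × 200%/7⌋ = $67,134. Book value $167,836.
Year 3: ⌊$167,836 × 200%/7⌋ = $47,953. Book value $119,883.
Year 4: ⌊$119,883 × 200%/7⌋ = $34,252. Book value $85,631.
Year 5: ⌊$85,631 × 200%/7⌋ = $24,466. Book value $61,165.
Year 6: ⌊$61,165 × 200%/7⌋ = $17,475. Book value $43,690.
Year 7 (final): $43,690 − $17,400 = $26,290. Book value $17,400.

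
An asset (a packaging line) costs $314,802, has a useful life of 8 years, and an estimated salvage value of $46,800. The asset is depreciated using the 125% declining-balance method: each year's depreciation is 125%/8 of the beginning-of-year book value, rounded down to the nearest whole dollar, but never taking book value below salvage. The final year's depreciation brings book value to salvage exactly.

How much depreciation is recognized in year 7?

Depreciable base = $314,802 − $46,800 = $268,002.
Year 1: ⌊$314,802 × 125%/8⌋ = $49,187. Book value $265,615.
Year 2: ⌊$265,615 × 125%/8⌋ = $41,502. Book value $224,113.
Year 3: ⌊$224,113 × 125%/8⌋ = $35,017. Book value $189,096.
Year 4: ⌊$189,096 × 125%/8⌋ = $29,546. Book value $159,550.
Year 5: ⌊$159,550 × 125%/8⌋ = $24,929. Book value $134,621.
Year 6: ⌊$134,621 × 125%/8⌋ = $21,034. Book value $113,587.
Year 7: ⌊$113,587 × 125%/8⌋ = $17,747. Book value $95,840.

$17,747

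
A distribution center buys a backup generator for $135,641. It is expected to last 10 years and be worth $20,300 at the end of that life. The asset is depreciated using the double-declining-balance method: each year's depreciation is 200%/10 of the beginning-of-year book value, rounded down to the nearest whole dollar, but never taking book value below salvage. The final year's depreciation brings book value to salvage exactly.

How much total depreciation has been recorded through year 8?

Depreciable base = $135,641 − $20,300 = $115,341.
Year 1: ⌊$135,641 × 200%/10⌋ = $27,128. Book value $108,513.
Year 2: ⌊$108,513 × 200%/10⌋ = $21,702. Book value $86,811.
Year 3: ⌊$86,811 × 200%/10⌋ = $17,362. Book value $69,449.
Year 4: ⌊$69,449 × 200%/10⌋ = $13,889. Book value $55,560.
Year 5: ⌊$55,560 × 200%/10⌋ = $11,112. Book value $44,448.
Year 6: ⌊$44,448 × 200%/10⌋ = $8,889. Book value $35,559.
Year 7: ⌊$35,559 × 200%/10⌋ = $7,111. Book value $28,448.
Year 8: ⌊$28,448 × 200%/10⌋ = $5,689. Book value $22,759.
Accumulated through year 8 = $135,641 − $22,759 = $112,882.

$112,882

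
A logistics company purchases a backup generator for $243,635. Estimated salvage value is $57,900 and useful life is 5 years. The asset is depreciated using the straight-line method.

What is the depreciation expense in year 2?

Depreciable base = $243,635 − $57,900 = $185,735.
Annual expense = $185,735 / 5 = $37,147.

$37,147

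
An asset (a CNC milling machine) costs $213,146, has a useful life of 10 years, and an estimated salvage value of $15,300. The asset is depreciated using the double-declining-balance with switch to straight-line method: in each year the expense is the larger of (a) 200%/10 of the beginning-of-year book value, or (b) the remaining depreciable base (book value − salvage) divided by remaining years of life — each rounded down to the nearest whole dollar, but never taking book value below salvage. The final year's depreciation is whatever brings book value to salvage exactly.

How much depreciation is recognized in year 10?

$9,801

Depreciable base = $213,146 − $15,300 = $197,846.
Year 1: DB = ⌊$213,146 × 200%/10⌋ = $42,629; SL = ⌊$197,846/10⌋ = $19,784 → take DB $42,629. Book value $170,517.
Year 2: DB = ⌊$170,517 × 200%/10⌋ = $34,103; SL = ⌊$155,217/9⌋ = $17,246 → take DB $34,103. Book value $136,414.
Year 3: DB = ⌊$136,414 × 200%/10⌋ = $27,282; SL = ⌊$121,114/8⌋ = $15,139 → take DB $27,282. Book value $109,132.
Year 4: DB = ⌊$109,132 × 200%/10⌋ = $21,826; SL = ⌊$93,832/7⌋ = $13,404 → take DB $21,826. Book value $87,306.
Year 5: DB = ⌊$87,306 × 200%/10⌋ = $17,461; SL = ⌊$72,006/6⌋ = $12,001 → take DB $17,461. Book value $69,845.
Year 6: DB = ⌊$69,845 × 200%/10⌋ = $13,969; SL = ⌊$54,545/5⌋ = $10,909 → take DB $13,969. Book value $55,876.
Year 7: DB = ⌊$55,876 × 200%/10⌋ = $11,175; SL = ⌊$40,576/4⌋ = $10,144 → take DB $11,175. Book value $44,701.
Year 8: DB = ⌊$44,701 × 200%/10⌋ = $8,940; SL = ⌊$29,401/3⌋ = $9,800 → take SL $9,800. Book value $34,901.
Year 9: DB = ⌊$34,901 × 200%/10⌋ = $6,980; SL = ⌊$19,601/2⌋ = $9,800 → take SL $9,800. Book value $25,101.
Year 10 (final): $25,101 − $15,300 = $9,801. Book value $15,300.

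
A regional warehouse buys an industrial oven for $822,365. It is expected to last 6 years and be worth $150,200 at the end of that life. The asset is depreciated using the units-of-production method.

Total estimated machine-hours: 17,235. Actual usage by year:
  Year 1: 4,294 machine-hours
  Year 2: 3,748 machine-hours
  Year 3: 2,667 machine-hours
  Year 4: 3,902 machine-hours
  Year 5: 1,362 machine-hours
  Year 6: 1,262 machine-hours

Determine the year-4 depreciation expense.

Depreciable base = $822,365 − $150,200 = $672,165.
Rate = $672,165 / 17,235 machine-hours = $39 per machine-hour.
Year 1: 4,294 × $39 = $167,466. Book value $654,899.
Year 2: 3,748 × $39 = $146,172. Book value $508,727.
Year 3: 2,667 × $39 = $104,013. Book value $404,714.
Year 4: 3,902 × $39 = $152,178. Book value $252,536.

$152,178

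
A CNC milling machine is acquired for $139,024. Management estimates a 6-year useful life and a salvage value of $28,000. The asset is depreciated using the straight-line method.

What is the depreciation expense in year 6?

$18,504

Depreciable base = $139,024 − $28,000 = $111,024.
Annual expense = $111,024 / 6 = $18,504.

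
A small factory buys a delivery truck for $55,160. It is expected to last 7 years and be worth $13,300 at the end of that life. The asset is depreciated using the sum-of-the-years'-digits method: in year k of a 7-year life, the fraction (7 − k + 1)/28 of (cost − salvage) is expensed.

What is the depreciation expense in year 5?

$4,485

Depreciable base = $55,160 − $13,300 = $41,860.
Sum of the years' digits = 7+6+5+4+3+2+1 = 28.
Year 1: $41,860 × 7/28 = $10,465. Book value $44,695.
Year 2: $41,860 × 6/28 = $8,970. Book value $35,725.
Year 3: $41,860 × 5/28 = $7,475. Book value $28,250.
Year 4: $41,860 × 4/28 = $5,980. Book value $22,270.
Year 5: $41,860 × 3/28 = $4,485. Book value $17,785.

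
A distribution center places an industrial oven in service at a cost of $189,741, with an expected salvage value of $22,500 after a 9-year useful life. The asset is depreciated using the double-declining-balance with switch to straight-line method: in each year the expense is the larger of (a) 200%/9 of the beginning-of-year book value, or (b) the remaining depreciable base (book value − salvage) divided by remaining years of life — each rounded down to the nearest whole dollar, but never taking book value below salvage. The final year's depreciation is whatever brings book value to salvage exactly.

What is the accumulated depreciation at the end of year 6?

Depreciable base = $189,741 − $22,500 = $167,241.
Year 1: DB = ⌊$189,741 × 200%/9⌋ = $42,164; SL = ⌊$167,241/9⌋ = $18,582 → take DB $42,164. Book value $147,577.
Year 2: DB = ⌊$147,577 × 200%/9⌋ = $32,794; SL = ⌊$125,077/8⌋ = $15,634 → take DB $32,794. Book value $114,783.
Year 3: DB = ⌊$114,783 × 200%/9⌋ = $25,507; SL = ⌊$92,283/7⌋ = $13,183 → take DB $25,507. Book value $89,276.
Year 4: DB = ⌊$89,276 × 200%/9⌋ = $19,839; SL = ⌊$66,776/6⌋ = $11,129 → take DB $19,839. Book value $69,437.
Year 5: DB = ⌊$69,437 × 200%/9⌋ = $15,430; SL = ⌊$46,937/5⌋ = $9,387 → take DB $15,430. Book value $54,007.
Year 6: DB = ⌊$54,007 × 200%/9⌋ = $12,001; SL = ⌊$31,507/4⌋ = $7,876 → take DB $12,001. Book value $42,006.
Accumulated through year 6 = $189,741 − $42,006 = $147,735.

$147,735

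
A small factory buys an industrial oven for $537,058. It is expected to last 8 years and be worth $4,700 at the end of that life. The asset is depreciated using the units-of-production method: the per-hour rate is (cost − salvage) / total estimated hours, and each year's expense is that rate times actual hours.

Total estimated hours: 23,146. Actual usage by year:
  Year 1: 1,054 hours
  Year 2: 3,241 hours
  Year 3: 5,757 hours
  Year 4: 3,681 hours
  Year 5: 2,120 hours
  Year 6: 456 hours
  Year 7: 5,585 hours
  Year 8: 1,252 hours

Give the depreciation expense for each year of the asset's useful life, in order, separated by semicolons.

Depreciable base = $537,058 − $4,700 = $532,358.
Rate = $532,358 / 23,146 hours = $23 per hour.
Year 1: 1,054 × $23 = $24,242. Book value $512,816.
Year 2: 3,241 × $23 = $74,543. Book value $438,273.
Year 3: 5,757 × $23 = $132,411. Book value $305,862.
Year 4: 3,681 × $23 = $84,663. Book value $221,199.
Year 5: 2,120 × $23 = $48,760. Book value $172,439.
Year 6: 456 × $23 = $10,488. Book value $161,951.
Year 7: 5,585 × $23 = $128,455. Book value $33,496.
Year 8: 1,252 × $23 = $28,796. Book value $4,700.

$24,242; $74,543; $132,411; $84,663; $48,760; $10,488; $128,455; $28,796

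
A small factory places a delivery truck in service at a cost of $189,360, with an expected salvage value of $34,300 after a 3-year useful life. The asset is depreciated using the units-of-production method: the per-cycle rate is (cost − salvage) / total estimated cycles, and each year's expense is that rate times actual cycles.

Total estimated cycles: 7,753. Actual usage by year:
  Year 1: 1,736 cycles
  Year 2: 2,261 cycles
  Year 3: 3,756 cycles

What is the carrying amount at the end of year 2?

$109,420

Depreciable base = $189,360 − $34,300 = $155,060.
Rate = $155,060 / 7,753 cycles = $20 per cycle.
Year 1: 1,736 × $20 = $34,720. Book value $154,640.
Year 2: 2,261 × $20 = $45,220. Book value $109,420.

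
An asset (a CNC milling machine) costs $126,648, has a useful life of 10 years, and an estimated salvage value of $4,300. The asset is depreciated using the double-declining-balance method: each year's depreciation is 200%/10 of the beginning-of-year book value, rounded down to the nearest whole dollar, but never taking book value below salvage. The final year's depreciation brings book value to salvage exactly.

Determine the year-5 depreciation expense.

$10,375

Depreciable base = $126,648 − $4,300 = $122,348.
Year 1: ⌊$126,648 × 200%/10⌋ = $25,329. Book value $101,319.
Year 2: ⌊$101,319 × 200%/10⌋ = $20,263. Book value $81,056.
Year 3: ⌊$81,056 × 200%/10⌋ = $16,211. Book value $64,845.
Year 4: ⌊$64,845 × 200%/10⌋ = $12,969. Book value $51,876.
Year 5: ⌊$51,876 × 200%/10⌋ = $10,375. Book value $41,501.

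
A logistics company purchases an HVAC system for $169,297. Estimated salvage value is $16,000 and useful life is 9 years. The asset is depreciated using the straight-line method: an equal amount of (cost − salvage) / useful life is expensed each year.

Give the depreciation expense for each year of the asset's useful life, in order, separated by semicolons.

$17,033; $17,033; $17,033; $17,033; $17,033; $17,033; $17,033; $17,033; $17,033

Depreciable base = $169,297 − $16,000 = $153,297.
Annual expense = $153,297 / 9 = $17,033.
End of year 1: book value $152,264.
End of year 2: book value $135,231.
End of year 3: book value $118,198.
End of year 4: book value $101,165.
End of year 5: book value $84,132.
End of year 6: book value $67,099.
End of year 7: book value $50,066.
End of year 8: book value $33,033.
End of year 9: book value $16,000.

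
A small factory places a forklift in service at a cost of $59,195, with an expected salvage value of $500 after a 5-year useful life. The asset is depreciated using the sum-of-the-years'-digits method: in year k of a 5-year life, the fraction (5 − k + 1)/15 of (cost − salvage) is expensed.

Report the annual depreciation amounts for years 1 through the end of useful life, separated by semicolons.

$19,565; $15,652; $11,739; $7,826; $3,913

Depreciable base = $59,195 − $500 = $58,695.
Sum of the years' digits = 5+4+3+2+1 = 15.
Year 1: $58,695 × 5/15 = $19,565. Book value $39,630.
Year 2: $58,695 × 4/15 = $15,652. Book value $23,978.
Year 3: $58,695 × 3/15 = $11,739. Book value $12,239.
Year 4: $58,695 × 2/15 = $7,826. Book value $4,413.
Year 5: $58,695 × 1/15 = $3,913. Book value $500.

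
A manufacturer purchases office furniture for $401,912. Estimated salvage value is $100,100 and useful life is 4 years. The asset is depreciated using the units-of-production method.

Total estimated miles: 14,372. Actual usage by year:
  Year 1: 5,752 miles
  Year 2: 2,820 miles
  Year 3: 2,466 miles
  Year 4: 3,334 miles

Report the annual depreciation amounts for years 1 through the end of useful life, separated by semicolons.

Depreciable base = $401,912 − $100,100 = $301,812.
Rate = $301,812 / 14,372 miles = $21 per mile.
Year 1: 5,752 × $21 = $120,792. Book value $281,120.
Year 2: 2,820 × $21 = $59,220. Book value $221,900.
Year 3: 2,466 × $21 = $51,786. Book value $170,114.
Year 4: 3,334 × $21 = $70,014. Book value $100,100.

$120,792; $59,220; $51,786; $70,014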